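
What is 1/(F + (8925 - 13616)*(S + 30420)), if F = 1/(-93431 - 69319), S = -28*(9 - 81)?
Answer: -162750/24763596669001 ≈ -6.5721e-9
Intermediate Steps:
S = 2016 (S = -28*(-72) = 2016)
F = -1/162750 (F = 1/(-162750) = -1/162750 ≈ -6.1444e-6)
1/(F + (8925 - 13616)*(S + 30420)) = 1/(-1/162750 + (8925 - 13616)*(2016 + 30420)) = 1/(-1/162750 - 4691*32436) = 1/(-1/162750 - 152157276) = 1/(-24763596669001/162750) = -162750/24763596669001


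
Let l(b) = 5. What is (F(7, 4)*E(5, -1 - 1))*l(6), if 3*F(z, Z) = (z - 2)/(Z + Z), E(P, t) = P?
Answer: 125/24 ≈ 5.2083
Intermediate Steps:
F(z, Z) = (-2 + z)/(6*Z) (F(z, Z) = ((z - 2)/(Z + Z))/3 = ((-2 + z)/((2*Z)))/3 = ((-2 + z)*(1/(2*Z)))/3 = ((-2 + z)/(2*Z))/3 = (-2 + z)/(6*Z))
(F(7, 4)*E(5, -1 - 1))*l(6) = (((⅙)*(-2 + 7)/4)*5)*5 = (((⅙)*(¼)*5)*5)*5 = ((5/24)*5)*5 = (25/24)*5 = 125/24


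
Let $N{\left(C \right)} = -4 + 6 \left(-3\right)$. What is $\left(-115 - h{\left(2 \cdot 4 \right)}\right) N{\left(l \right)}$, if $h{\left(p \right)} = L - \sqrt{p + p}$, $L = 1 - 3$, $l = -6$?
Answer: $2398$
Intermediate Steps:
$L = -2$ ($L = 1 - 3 = -2$)
$h{\left(p \right)} = -2 - \sqrt{2} \sqrt{p}$ ($h{\left(p \right)} = -2 - \sqrt{p + p} = -2 - \sqrt{2 p} = -2 - \sqrt{2} \sqrt{p}$)
$N{\left(C \right)} = -22$ ($N{\left(C \right)} = -4 - 18 = -22$)
$\left(-115 - h{\left(2 \cdot 4 \right)}\right) N{\left(l \right)} = \left(-115 - \left(-2 - \sqrt{2} \sqrt{2 \cdot 4}\right)\right) \left(-22\right) = \left(-115 - \left(-2 - \sqrt{2} \sqrt{8}\right)\right) \left(-22\right) = \left(-115 - \left(-2 - \sqrt{2} \cdot 2 \sqrt{2}\right)\right) \left(-22\right) = \left(-115 - \left(-2 - 4\right)\right) \left(-22\right) = \left(-115 - -6\right) \left(-22\right) = \left(-115 + 6\right) \left(-22\right) = \left(-109\right) \left(-22\right) = 2398$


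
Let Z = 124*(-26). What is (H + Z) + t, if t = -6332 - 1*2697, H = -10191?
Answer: -22444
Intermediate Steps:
t = -9029 (t = -6332 - 2697 = -9029)
Z = -3224
(H + Z) + t = (-10191 - 3224) - 9029 = -13415 - 9029 = -22444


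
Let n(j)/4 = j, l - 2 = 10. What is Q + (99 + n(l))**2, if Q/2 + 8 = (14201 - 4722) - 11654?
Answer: 17243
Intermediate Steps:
l = 12 (l = 2 + 10 = 12)
n(j) = 4*j
Q = -4366 (Q = -16 + 2*((14201 - 4722) - 11654) = -16 + 2*(9479 - 11654) = -16 + 2*(-2175) = -16 - 4350 = -4366)
Q + (99 + n(l))**2 = -4366 + (99 + 4*12)**2 = -4366 + (99 + 48)**2 = -4366 + 147**2 = -4366 + 21609 = 17243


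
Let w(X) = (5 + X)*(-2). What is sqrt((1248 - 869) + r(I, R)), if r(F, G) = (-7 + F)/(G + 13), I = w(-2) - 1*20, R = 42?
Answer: 2*sqrt(2365)/5 ≈ 19.453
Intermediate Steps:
w(X) = -10 - 2*X
I = -26 (I = (-10 - 2*(-2)) - 1*20 = (-10 + 4) - 20 = -6 - 20 = -26)
r(F, G) = (-7 + F)/(13 + G)
sqrt((1248 - 869) + r(I, R)) = sqrt((1248 - 869) + (-7 - 26)/(13 + 42)) = sqrt(379 - 33/55) = sqrt(379 + (1/55)*(-33)) = sqrt(379 - 3/5) = sqrt(1892/5) = 2*sqrt(2365)/5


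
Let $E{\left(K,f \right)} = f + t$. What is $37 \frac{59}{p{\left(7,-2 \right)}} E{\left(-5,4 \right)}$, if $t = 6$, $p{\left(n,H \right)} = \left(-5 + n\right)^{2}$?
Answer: $\frac{10915}{2} \approx 5457.5$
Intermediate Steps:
$E{\left(K,f \right)} = 6 + f$ ($E{\left(K,f \right)} = f + 6 = 6 + f$)
$37 \frac{59}{p{\left(7,-2 \right)}} E{\left(-5,4 \right)} = 37 \frac{59}{\left(-5 + 7\right)^{2}} \left(6 + 4\right) = 37 \frac{59}{2^{2}} \cdot 10 = 37 \cdot \frac{59}{4} \cdot 10 = \frac{2183}{4} \cdot 10 = \frac{10915}{2}$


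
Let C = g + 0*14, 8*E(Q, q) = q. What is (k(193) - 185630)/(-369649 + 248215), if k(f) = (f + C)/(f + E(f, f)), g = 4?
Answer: 161218867/105465429 ≈ 1.5286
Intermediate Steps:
E(Q, q) = q/8
C = 4 (C = 4 + 0*14 = 4 + 0 = 4)
k(f) = 8*(4 + f)/(9*f) (k(f) = (f + 4)/(f + f/8) = (4 + f)/((9*f/8)) = (4 + f)*(8/(9*f)) = 8*(4 + f)/(9*f))
(k(193) - 185630)/(-369649 + 248215) = ((8/9)*(4 + 193)/193 - 185630)/(-369649 + 248215) = ((8/9)*(1/193)*197 - 185630)/(-121434) = (1576/1737 - 185630)*(-1/121434) = -322437734/1737*(-1/121434) = 161218867/105465429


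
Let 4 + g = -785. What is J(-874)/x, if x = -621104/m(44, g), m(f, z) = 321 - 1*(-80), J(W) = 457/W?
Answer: 183257/542844896 ≈ 0.00033759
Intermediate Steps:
g = -789 (g = -4 - 785 = -789)
m(f, z) = 401 (m(f, z) = 321 + 80 = 401)
x = -621104/401 ≈ -1548.9
J(-874)/x = (457/(-874))/(-621104/401) = (457*(-1/874))*(-401/621104) = -457/874*(-401/621104) = 183257/542844896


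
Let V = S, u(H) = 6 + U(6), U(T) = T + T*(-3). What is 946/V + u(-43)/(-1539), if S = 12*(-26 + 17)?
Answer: -8983/1026 ≈ -8.7554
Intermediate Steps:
U(T) = -2*T (U(T) = T - 3*T = -2*T)
S = -108 (S = 12*(-9) = -108)
u(H) = -6 (u(H) = 6 - 2*6 = 6 - 12 = -6)
V = -108
946/V + u(-43)/(-1539) = 946/(-108) - 6/(-1539) = 946*(-1/108) - 6*(-1/1539) = -473/54 + 2/513 = -8983/1026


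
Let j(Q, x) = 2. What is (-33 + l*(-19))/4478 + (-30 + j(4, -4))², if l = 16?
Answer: 3510415/4478 ≈ 783.92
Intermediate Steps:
(-33 + l*(-19))/4478 + (-30 + j(4, -4))² = (-33 + 16*(-19))/4478 + (-30 + 2)² = (-33 - 304)*(1/4478) + (-28)² = -337*1/4478 + 784 = -337/4478 + 784 = 3510415/4478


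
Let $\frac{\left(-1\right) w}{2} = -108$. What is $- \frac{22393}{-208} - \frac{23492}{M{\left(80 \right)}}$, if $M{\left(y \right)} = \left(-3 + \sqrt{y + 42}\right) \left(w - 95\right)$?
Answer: $\frac{291520481}{2843984} - \frac{23492 \sqrt{122}}{13673} \approx 83.527$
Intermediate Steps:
$w = 216$ ($w = \left(-2\right) \left(-108\right) = 216$)
$M{\left(y \right)} = -363 + 121 \sqrt{42 + y}$ ($M{\left(y \right)} = \left(-3 + \sqrt{y + 42}\right) \left(216 - 95\right) = \left(-3 + \sqrt{42 + y}\right) 121 = -363 + 121 \sqrt{42 + y}$)
$- \frac{22393}{-208} - \frac{23492}{M{\left(80 \right)}} = - \frac{22393}{-208} - \frac{23492}{-363 + 121 \sqrt{42 + 80}} = \left(-22393\right) \left(- \frac{1}{208}\right) - \frac{23492}{-363 + 121 \sqrt{122}} = \frac{22393}{208} - \frac{23492}{-363 + 121 \sqrt{122}}$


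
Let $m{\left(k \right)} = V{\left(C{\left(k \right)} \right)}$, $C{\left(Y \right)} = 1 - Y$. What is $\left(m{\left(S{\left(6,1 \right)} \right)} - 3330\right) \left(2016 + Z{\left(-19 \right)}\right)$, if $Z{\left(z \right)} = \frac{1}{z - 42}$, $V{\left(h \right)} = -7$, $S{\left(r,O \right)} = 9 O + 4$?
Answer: $- \frac{410367575}{61} \approx -6.7273 \cdot 10^{6}$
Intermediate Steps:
$S{\left(r,O \right)} = 4 + 9 O$
$m{\left(k \right)} = -7$
$Z{\left(z \right)} = \frac{1}{-42 + z}$
$\left(m{\left(S{\left(6,1 \right)} \right)} - 3330\right) \left(2016 + Z{\left(-19 \right)}\right) = \left(-7 - 3330\right) \left(2016 + \frac{1}{-42 - 19}\right) = - 3337 \left(2016 + \frac{1}{-61}\right) = - 3337 \left(2016 - \frac{1}{61}\right) = \left(-3337\right) \frac{122975}{61} = - \frac{410367575}{61}$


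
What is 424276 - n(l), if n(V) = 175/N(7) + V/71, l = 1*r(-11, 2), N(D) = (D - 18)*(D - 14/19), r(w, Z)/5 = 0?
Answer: 79340087/187 ≈ 4.2428e+5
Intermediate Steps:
r(w, Z) = 0 (r(w, Z) = 5*0 = 0)
N(D) = (-18 + D)*(-14/19 + D) (N(D) = (-18 + D)*(D - 14*1/19) = (-18 + D)*(D - 14/19) = (-18 + D)*(-14/19 + D))
l = 0 (l = 1*0 = 0)
n(V) = -475/187 + V/71 (n(V) = 175/(252/19 + 7² - 356/19*7) + V/71 = 175/(252/19 + 49 - 2492/19) + V*(1/71) = 175/(-1309/19) + V/71 = 175*(-19/1309) + V/71 = -475/187 + V/71)
424276 - n(l) = 424276 - (-475/187 + (1/71)*0) = 424276 - (-475/187 + 0) = 424276 - 1*(-475/187) = 424276 + 475/187 = 79340087/187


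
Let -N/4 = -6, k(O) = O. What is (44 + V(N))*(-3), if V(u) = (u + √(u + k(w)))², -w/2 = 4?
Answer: -2484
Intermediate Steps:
w = -8 (w = -2*4 = -8)
N = 24 (N = -4*(-6) = 24)
V(u) = (u + √(-8 + u))² (V(u) = (u + √(u - 8))² = (u + √(-8 + u))²)
(44 + V(N))*(-3) = (44 + (24 + √(-8 + 24))²)*(-3) = (44 + (24 + √16)²)*(-3) = (44 + (24 + 4)²)*(-3) = (44 + 28²)*(-3) = (44 + 784)*(-3) = 828*(-3) = -2484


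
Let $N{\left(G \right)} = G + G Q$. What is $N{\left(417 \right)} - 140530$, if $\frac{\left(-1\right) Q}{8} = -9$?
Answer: $-110089$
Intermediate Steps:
$Q = 72$ ($Q = \left(-8\right) \left(-9\right) = 72$)
$N{\left(G \right)} = 73 G$ ($N{\left(G \right)} = G + G 72 = G + 72 G = 73 G$)
$N{\left(417 \right)} - 140530 = 73 \cdot 417 - 140530 = 30441 - 140530 = -110089$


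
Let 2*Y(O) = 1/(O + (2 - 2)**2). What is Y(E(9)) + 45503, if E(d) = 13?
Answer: 1183079/26 ≈ 45503.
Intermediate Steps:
Y(O) = 1/(2*O) (Y(O) = 1/(2*(O + (2 - 2)**2)) = 1/(2*(O + 0**2)) = 1/(2*(O + 0)) = 1/(2*O))
Y(E(9)) + 45503 = (1/2)/13 + 45503 = (1/2)*(1/13) + 45503 = 1/26 + 45503 = 1183079/26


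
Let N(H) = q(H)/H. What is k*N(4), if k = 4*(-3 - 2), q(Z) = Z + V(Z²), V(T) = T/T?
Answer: -25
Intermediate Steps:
V(T) = 1
q(Z) = 1 + Z (q(Z) = Z + 1 = 1 + Z)
N(H) = (1 + H)/H
k = -20 (k = 4*(-5) = -20)
k*N(4) = -20*(1 + 4)/4 = -5*5 = -20*5/4 = -25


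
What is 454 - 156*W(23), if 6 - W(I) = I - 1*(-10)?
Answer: 4666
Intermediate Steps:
W(I) = -4 - I (W(I) = 6 - (I - 1*(-10)) = 6 - (I + 10) = 6 - (10 + I) = 6 + (-10 - I) = -4 - I)
454 - 156*W(23) = 454 - 156*(-4 - 1*23) = 454 - 156*(-4 - 23) = 454 - 156*(-27) = 454 + 4212 = 4666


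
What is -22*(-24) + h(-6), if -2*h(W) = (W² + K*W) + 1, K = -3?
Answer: 1001/2 ≈ 500.50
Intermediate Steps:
h(W) = -½ - W²/2 + 3*W/2 (h(W) = -((W² - 3*W) + 1)/2 = -(1 + W² - 3*W)/2 = -½ - W²/2 + 3*W/2)
-22*(-24) + h(-6) = -22*(-24) + (-½ - ½*(-6)² + (3/2)*(-6)) = 528 + (-½ - ½*36 - 9) = 528 + (-½ - 18 - 9) = 528 - 55/2 = 1001/2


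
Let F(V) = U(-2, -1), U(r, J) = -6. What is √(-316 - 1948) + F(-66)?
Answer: -6 + 2*I*√566 ≈ -6.0 + 47.581*I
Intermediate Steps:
F(V) = -6
√(-316 - 1948) + F(-66) = √(-316 - 1948) - 6 = √(-2264) - 6 = 2*I*√566 - 6 = -6 + 2*I*√566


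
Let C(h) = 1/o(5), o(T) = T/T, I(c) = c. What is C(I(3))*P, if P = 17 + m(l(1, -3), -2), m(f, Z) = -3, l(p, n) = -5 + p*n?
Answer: 14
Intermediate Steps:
o(T) = 1
C(h) = 1 (C(h) = 1/1 = 1)
l(p, n) = -5 + n*p
P = 14 (P = 17 - 3 = 14)
C(I(3))*P = 1*14 = 14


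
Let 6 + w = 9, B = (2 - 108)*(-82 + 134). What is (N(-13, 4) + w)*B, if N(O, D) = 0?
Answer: -16536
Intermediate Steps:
B = -5512 (B = -106*52 = -5512)
w = 3 (w = -6 + 9 = 3)
(N(-13, 4) + w)*B = (0 + 3)*(-5512) = 3*(-5512) = -16536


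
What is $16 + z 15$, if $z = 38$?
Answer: $586$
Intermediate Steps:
$16 + z 15 = 16 + 38 \cdot 15 = 16 + 570 = 586$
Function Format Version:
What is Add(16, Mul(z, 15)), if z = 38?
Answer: 586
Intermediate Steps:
Add(16, Mul(z, 15)) = Add(16, Mul(38, 15)) = Add(16, 570) = 586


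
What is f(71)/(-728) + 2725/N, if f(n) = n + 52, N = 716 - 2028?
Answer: -268147/119392 ≈ -2.2459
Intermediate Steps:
N = -1312
f(n) = 52 + n
f(71)/(-728) + 2725/N = (52 + 71)/(-728) + 2725/(-1312) = 123*(-1/728) + 2725*(-1/1312) = -123/728 - 2725/1312 = -268147/119392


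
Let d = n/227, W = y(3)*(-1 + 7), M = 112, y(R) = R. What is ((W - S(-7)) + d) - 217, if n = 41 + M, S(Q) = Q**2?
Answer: -56143/227 ≈ -247.33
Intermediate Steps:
W = 18 (W = 3*(-1 + 7) = 3*6 = 18)
n = 153 (n = 41 + 112 = 153)
d = 153/227 ≈ 0.67401
((W - S(-7)) + d) - 217 = ((18 - 1*(-7)**2) + 153/227) - 217 = ((18 - 1*49) + 153/227) - 217 = ((18 - 49) + 153/227) - 217 = (-31 + 153/227) - 217 = -6884/227 - 217 = -56143/227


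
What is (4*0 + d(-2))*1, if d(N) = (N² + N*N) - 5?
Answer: 3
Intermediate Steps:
d(N) = -5 + 2*N² (d(N) = (N² + N²) - 5 = 2*N² - 5 = -5 + 2*N²)
(4*0 + d(-2))*1 = (4*0 + (-5 + 2*(-2)²))*1 = (0 + (-5 + 2*4))*1 = (0 + (-5 + 8))*1 = (0 + 3)*1 = 3*1 = 3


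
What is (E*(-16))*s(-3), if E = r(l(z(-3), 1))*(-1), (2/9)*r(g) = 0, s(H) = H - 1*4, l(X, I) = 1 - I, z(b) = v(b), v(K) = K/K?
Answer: 0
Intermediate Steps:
v(K) = 1
z(b) = 1
s(H) = -4 + H (s(H) = H - 4 = -4 + H)
r(g) = 0 (r(g) = (9/2)*0 = 0)
E = 0 (E = 0*(-1) = 0)
(E*(-16))*s(-3) = (0*(-16))*(-4 - 3) = 0*(-7) = 0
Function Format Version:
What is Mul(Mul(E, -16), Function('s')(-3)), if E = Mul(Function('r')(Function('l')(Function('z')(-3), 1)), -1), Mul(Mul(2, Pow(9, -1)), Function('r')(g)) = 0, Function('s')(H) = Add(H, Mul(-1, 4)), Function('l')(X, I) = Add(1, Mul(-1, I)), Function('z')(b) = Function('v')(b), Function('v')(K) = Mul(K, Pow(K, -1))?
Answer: 0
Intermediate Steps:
Function('v')(K) = 1
Function('z')(b) = 1
Function('s')(H) = Add(-4, H) (Function('s')(H) = Add(H, -4) = Add(-4, H))
Function('r')(g) = 0 (Function('r')(g) = Mul(Rational(9, 2), 0) = 0)
E = 0 (E = Mul(0, -1) = 0)
Mul(Mul(E, -16), Function('s')(-3)) = Mul(Mul(0, -16), Add(-4, -3)) = Mul(0, -7) = 0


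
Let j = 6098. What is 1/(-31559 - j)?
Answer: -1/37657 ≈ -2.6555e-5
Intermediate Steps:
1/(-31559 - j) = 1/(-31559 - 1*6098) = 1/(-31559 - 6098) = 1/(-37657) = -1/37657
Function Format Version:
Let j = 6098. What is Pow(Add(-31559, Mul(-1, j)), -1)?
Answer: Rational(-1, 37657) ≈ -2.6555e-5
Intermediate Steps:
Pow(Add(-31559, Mul(-1, j)), -1) = Pow(Add(-31559, Mul(-1, 6098)), -1) = Pow(Add(-31559, -6098), -1) = Pow(-37657, -1) = Rational(-1, 37657)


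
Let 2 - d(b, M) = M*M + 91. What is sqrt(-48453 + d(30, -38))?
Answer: 3*I*sqrt(5554) ≈ 223.58*I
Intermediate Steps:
d(b, M) = -89 - M**2 (d(b, M) = 2 - (M*M + 91) = 2 - (M**2 + 91) = 2 - (91 + M**2) = 2 + (-91 - M**2) = -89 - M**2)
sqrt(-48453 + d(30, -38)) = sqrt(-48453 + (-89 - 1*(-38)**2)) = sqrt(-48453 + (-89 - 1*1444)) = sqrt(-48453 + (-89 - 1444)) = sqrt(-48453 - 1533) = sqrt(-49986) = 3*I*sqrt(5554)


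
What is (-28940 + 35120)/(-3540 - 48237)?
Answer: -2060/17259 ≈ -0.11936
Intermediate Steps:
(-28940 + 35120)/(-3540 - 48237) = 6180/(-51777) = 6180*(-1/51777) = -2060/17259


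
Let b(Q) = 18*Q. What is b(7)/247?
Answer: 126/247 ≈ 0.51012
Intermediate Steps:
b(7)/247 = (18*7)/247 = (1/247)*126 = 126/247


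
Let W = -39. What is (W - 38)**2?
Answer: 5929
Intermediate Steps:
(W - 38)**2 = (-39 - 38)**2 = (-77)**2 = 5929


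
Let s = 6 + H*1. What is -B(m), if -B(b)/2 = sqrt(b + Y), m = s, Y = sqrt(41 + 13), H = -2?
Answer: 2*sqrt(4 + 3*sqrt(6)) ≈ 6.7375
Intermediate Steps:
s = 4 (s = 6 - 2*1 = 6 - 2 = 4)
Y = 3*sqrt(6) (Y = sqrt(54) = 3*sqrt(6) ≈ 7.3485)
m = 4
B(b) = -2*sqrt(b + 3*sqrt(6))
-B(m) = -(-2)*sqrt(4 + 3*sqrt(6)) = 2*sqrt(4 + 3*sqrt(6))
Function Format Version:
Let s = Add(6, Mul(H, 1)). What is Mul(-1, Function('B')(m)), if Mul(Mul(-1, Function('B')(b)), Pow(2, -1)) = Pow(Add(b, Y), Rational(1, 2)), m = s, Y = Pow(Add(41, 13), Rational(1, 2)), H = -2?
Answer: Mul(2, Pow(Add(4, Mul(3, Pow(6, Rational(1, 2)))), Rational(1, 2))) ≈ 6.7375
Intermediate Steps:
s = 4 (s = Add(6, Mul(-2, 1)) = Add(6, -2) = 4)
Y = Mul(3, Pow(6, Rational(1, 2))) (Y = Pow(54, Rational(1, 2)) = Mul(3, Pow(6, Rational(1, 2))) ≈ 7.3485)
m = 4
Function('B')(b) = Mul(-2, Pow(Add(b, Mul(3, Pow(6, Rational(1, 2)))), Rational(1, 2)))
Mul(-1, Function('B')(m)) = Mul(-1, Mul(-2, Pow(Add(4, Mul(3, Pow(6, Rational(1, 2)))), Rational(1, 2)))) = Mul(2, Pow(Add(4, Mul(3, Pow(6, Rational(1, 2)))), Rational(1, 2)))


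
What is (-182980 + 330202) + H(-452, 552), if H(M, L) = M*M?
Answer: 351526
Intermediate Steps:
H(M, L) = M**2
(-182980 + 330202) + H(-452, 552) = (-182980 + 330202) + (-452)**2 = 147222 + 204304 = 351526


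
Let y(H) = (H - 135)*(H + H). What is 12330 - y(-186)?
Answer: -107082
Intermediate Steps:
y(H) = 2*H*(-135 + H) (y(H) = (-135 + H)*(2*H) = 2*H*(-135 + H))
12330 - y(-186) = 12330 - 2*(-186)*(-135 - 186) = 12330 - 2*(-186)*(-321) = 12330 - 1*119412 = 12330 - 119412 = -107082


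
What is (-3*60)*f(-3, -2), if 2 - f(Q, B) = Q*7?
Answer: -4140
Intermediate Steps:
f(Q, B) = 2 - 7*Q (f(Q, B) = 2 - Q*7 = 2 - 7*Q)
(-3*60)*f(-3, -2) = (-3*60)*(2 - 7*(-3)) = -180*(2 + 21) = -180*23 = -4140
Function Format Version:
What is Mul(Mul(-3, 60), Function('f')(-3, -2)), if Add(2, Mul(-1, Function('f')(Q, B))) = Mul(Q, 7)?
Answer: -4140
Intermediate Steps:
Function('f')(Q, B) = Add(2, Mul(-7, Q)) (Function('f')(Q, B) = Add(2, Mul(-1, Mul(Q, 7))) = Add(2, Mul(-1, Mul(7, Q))) = Add(2, Mul(-7, Q)))
Mul(Mul(-3, 60), Function('f')(-3, -2)) = Mul(Mul(-3, 60), Add(2, Mul(-7, -3))) = Mul(-180, Add(2, 21)) = Mul(-180, 23) = -4140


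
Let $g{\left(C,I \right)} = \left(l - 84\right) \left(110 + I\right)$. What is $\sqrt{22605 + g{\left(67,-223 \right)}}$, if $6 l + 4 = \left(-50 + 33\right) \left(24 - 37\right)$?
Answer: $\frac{\sqrt{1008366}}{6} \approx 167.36$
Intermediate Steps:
$l = \frac{217}{6}$ ($l = - \frac{2}{3} + \frac{\left(-50 + 33\right) \left(24 - 37\right)}{6} = - \frac{2}{3} + \frac{\left(-17\right) \left(-13\right)}{6} = - \frac{2}{3} + \frac{1}{6} \cdot 221 = - \frac{2}{3} + \frac{221}{6} = \frac{217}{6} \approx 36.167$)
$g{\left(C,I \right)} = - \frac{15785}{3} - \frac{287 I}{6}$ ($g{\left(C,I \right)} = \left(\frac{217}{6} - 84\right) \left(110 + I\right) = - \frac{287 \left(110 + I\right)}{6} = - \frac{15785}{3} - \frac{287 I}{6}$)
$\sqrt{22605 + g{\left(67,-223 \right)}} = \sqrt{22605 - - \frac{32431}{6}} = \sqrt{22605 + \left(- \frac{15785}{3} + \frac{64001}{6}\right)} = \sqrt{22605 + \frac{32431}{6}} = \sqrt{\frac{168061}{6}} = \frac{\sqrt{1008366}}{6}$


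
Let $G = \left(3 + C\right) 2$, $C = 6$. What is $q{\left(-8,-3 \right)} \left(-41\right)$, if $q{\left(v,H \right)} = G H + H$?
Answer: $2337$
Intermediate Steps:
$G = 18$ ($G = \left(3 + 6\right) 2 = 9 \cdot 2 = 18$)
$q{\left(v,H \right)} = 19 H$ ($q{\left(v,H \right)} = 18 H + H = 19 H$)
$q{\left(-8,-3 \right)} \left(-41\right) = 19 \left(-3\right) \left(-41\right) = \left(-57\right) \left(-41\right) = 2337$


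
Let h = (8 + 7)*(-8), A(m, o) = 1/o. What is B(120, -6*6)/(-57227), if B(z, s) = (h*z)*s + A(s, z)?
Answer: -62208001/6867240 ≈ -9.0587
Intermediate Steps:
h = -120 (h = 15*(-8) = -120)
B(z, s) = 1/z - 120*s*z (B(z, s) = (-120*z)*s + 1/z = -120*s*z + 1/z = 1/z - 120*s*z)
B(120, -6*6)/(-57227) = (1/120 - 120*(-6*6)*120)/(-57227) = (1/120 - 120*(-36)*120)*(-1/57227) = (1/120 + 518400)*(-1/57227) = (62208001/120)*(-1/57227) = -62208001/6867240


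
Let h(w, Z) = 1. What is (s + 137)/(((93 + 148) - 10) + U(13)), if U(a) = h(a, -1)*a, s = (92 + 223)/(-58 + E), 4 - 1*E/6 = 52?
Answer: 47087/84424 ≈ 0.55774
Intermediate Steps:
E = -288 (E = 24 - 6*52 = 24 - 312 = -288)
s = -315/346 (s = (92 + 223)/(-58 - 288) = 315/(-346) = 315*(-1/346) = -315/346 ≈ -0.91040)
U(a) = a (U(a) = 1*a = a)
(s + 137)/(((93 + 148) - 10) + U(13)) = (-315/346 + 137)/(((93 + 148) - 10) + 13) = 47087/(346*((241 - 10) + 13)) = 47087/(346*(231 + 13)) = (47087/346)/244 = (47087/346)*(1/244) = 47087/84424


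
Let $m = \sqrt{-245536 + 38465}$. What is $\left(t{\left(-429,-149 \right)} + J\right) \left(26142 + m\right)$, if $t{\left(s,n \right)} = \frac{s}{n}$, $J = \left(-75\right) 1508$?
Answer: $- \frac{440531154882}{149} - \frac{16851471 i \sqrt{207071}}{149} \approx -2.9566 \cdot 10^{9} - 5.1465 \cdot 10^{7} i$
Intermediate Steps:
$J = -113100$
$m = i \sqrt{207071}$ ($m = \sqrt{-207071} = i \sqrt{207071} \approx 455.05 i$)
$\left(t{\left(-429,-149 \right)} + J\right) \left(26142 + m\right) = \left(- \frac{429}{-149} - 113100\right) \left(26142 + i \sqrt{207071}\right) = \left(\left(-429\right) \left(- \frac{1}{149}\right) - 113100\right) \left(26142 + i \sqrt{207071}\right) = \left(\frac{429}{149} - 113100\right) \left(26142 + i \sqrt{207071}\right) = - \frac{16851471 \left(26142 + i \sqrt{207071}\right)}{149} = - \frac{440531154882}{149} - \frac{16851471 i \sqrt{207071}}{149}$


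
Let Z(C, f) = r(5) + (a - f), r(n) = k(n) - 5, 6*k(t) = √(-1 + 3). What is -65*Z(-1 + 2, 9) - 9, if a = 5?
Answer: 576 - 65*√2/6 ≈ 560.68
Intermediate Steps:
k(t) = √2/6 (k(t) = √(-1 + 3)/6 = √2/6)
r(n) = -5 + √2/6 (r(n) = √2/6 - 5 = -5 + √2/6)
Z(C, f) = -f + √2/6 (Z(C, f) = (-5 + √2/6) + (5 - f) = -f + √2/6)
-65*Z(-1 + 2, 9) - 9 = -65*(-1*9 + √2/6) - 9 = -65*(-9 + √2/6) - 9 = (585 - 65*√2/6) - 9 = 576 - 65*√2/6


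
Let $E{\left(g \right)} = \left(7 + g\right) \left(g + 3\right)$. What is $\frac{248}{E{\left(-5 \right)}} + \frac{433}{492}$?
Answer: $- \frac{30071}{492} \approx -61.12$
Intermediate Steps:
$E{\left(g \right)} = \left(3 + g\right) \left(7 + g\right)$ ($E{\left(g \right)} = \left(7 + g\right) \left(3 + g\right) = \left(3 + g\right) \left(7 + g\right)$)
$\frac{248}{E{\left(-5 \right)}} + \frac{433}{492} = \frac{248}{21 + \left(-5\right)^{2} + 10 \left(-5\right)} + \frac{433}{492} = \frac{248}{21 + 25 - 50} + 433 \cdot \frac{1}{492} = \frac{248}{-4} + \frac{433}{492} = 248 \left(- \frac{1}{4}\right) + \frac{433}{492} = -62 + \frac{433}{492} = - \frac{30071}{492}$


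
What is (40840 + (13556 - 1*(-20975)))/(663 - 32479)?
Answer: -75371/31816 ≈ -2.3690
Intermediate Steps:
(40840 + (13556 - 1*(-20975)))/(663 - 32479) = (40840 + (13556 + 20975))/(-31816) = (40840 + 34531)*(-1/31816) = 75371*(-1/31816) = -75371/31816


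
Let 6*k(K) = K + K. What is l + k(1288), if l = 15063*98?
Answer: 4429810/3 ≈ 1.4766e+6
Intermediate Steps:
l = 1476174
k(K) = K/3 (k(K) = (K + K)/6 = (2*K)/6 = K/3)
l + k(1288) = 1476174 + (⅓)*1288 = 1476174 + 1288/3 = 4429810/3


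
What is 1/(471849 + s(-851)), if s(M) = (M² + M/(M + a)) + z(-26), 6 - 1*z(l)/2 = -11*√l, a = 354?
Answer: 295438501505/353363273966993481 - 5434198*I*√26/353363273966993481 ≈ 8.3608e-7 - 7.8415e-11*I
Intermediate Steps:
z(l) = 12 + 22*√l (z(l) = 12 - (-22)*√l = 12 + 22*√l)
s(M) = 12 + M² + M/(354 + M) + 22*I*√26 (s(M) = (M² + M/(M + 354)) + (12 + 22*√(-26)) = (M² + M/(354 + M)) + (12 + 22*(I*√26)) = (M² + M/(354 + M)) + (12 + 22*I*√26) = 12 + M² + M/(354 + M) + 22*I*√26)
1/(471849 + s(-851)) = 1/(471849 + (4248 + (-851)³ + 13*(-851) + 354*(-851)² + 7788*I*√26 + 22*I*(-851)*√26)/(354 - 851)) = 1/(471849 + (4248 - 616295051 - 11063 + 354*724201 + 7788*I*√26 - 18722*I*√26)/(-497)) = 1/(471849 - (4248 - 616295051 - 11063 + 256367154 + 7788*I*√26 - 18722*I*√26)/497) = 1/(471849 - (-359934712 - 10934*I*√26)/497) = 1/(471849 + (359934712/497 + 22*I*√26)) = 1/(594443665/497 + 22*I*√26)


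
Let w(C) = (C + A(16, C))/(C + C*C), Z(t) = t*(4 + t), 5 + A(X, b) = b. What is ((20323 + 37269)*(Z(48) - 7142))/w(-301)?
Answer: 24161790609600/607 ≈ 3.9805e+10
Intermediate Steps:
A(X, b) = -5 + b
w(C) = (-5 + 2*C)/(C + C**2) (w(C) = (C + (-5 + C))/(C + C*C) = (-5 + 2*C)/(C + C**2))
((20323 + 37269)*(Z(48) - 7142))/w(-301) = ((20323 + 37269)*(48*(4 + 48) - 7142))/(((-5 + 2*(-301))/((-301)*(1 - 301)))) = (57592*(48*52 - 7142))/((-1/301*(-5 - 602)/(-300))) = (57592*(2496 - 7142))/((-1/301*(-1/300)*(-607))) = (57592*(-4646))/(-607/90300) = -267572432*(-90300/607) = 24161790609600/607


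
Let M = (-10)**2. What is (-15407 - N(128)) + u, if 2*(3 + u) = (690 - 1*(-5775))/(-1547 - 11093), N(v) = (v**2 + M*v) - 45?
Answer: -225241037/5056 ≈ -44549.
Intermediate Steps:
M = 100
N(v) = -45 + v**2 + 100*v (N(v) = (v**2 + 100*v) - 45 = -45 + v**2 + 100*v)
u = -16461/5056 (u = -3 + ((690 - 1*(-5775))/(-1547 - 11093))/2 = -3 + ((690 + 5775)/(-12640))/2 = -3 + (6465*(-1/12640))/2 = -3 + (1/2)*(-1293/2528) = -3 - 1293/5056 = -16461/5056 ≈ -3.2557)
(-15407 - N(128)) + u = (-15407 - (-45 + 128**2 + 100*128)) - 16461/5056 = (-15407 - (-45 + 16384 + 12800)) - 16461/5056 = (-15407 - 1*29139) - 16461/5056 = (-15407 - 29139) - 16461/5056 = -44546 - 16461/5056 = -225241037/5056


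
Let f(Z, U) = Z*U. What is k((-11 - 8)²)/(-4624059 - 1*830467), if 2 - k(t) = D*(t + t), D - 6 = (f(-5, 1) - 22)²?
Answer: 265334/2727263 ≈ 0.097289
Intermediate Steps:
f(Z, U) = U*Z
D = 735 (D = 6 + (1*(-5) - 22)² = 6 + (-5 - 22)² = 6 + (-27)² = 6 + 729 = 735)
k(t) = 2 - 1470*t (k(t) = 2 - 735*(t + t) = 2 - 735*2*t = 2 - 1470*t)
k((-11 - 8)²)/(-4624059 - 1*830467) = (2 - 1470*(-11 - 8)²)/(-4624059 - 1*830467) = (2 - 1470*(-19)²)/(-4624059 - 830467) = (2 - 1470*361)/(-5454526) = (2 - 530670)*(-1/5454526) = -530668*(-1/5454526) = 265334/2727263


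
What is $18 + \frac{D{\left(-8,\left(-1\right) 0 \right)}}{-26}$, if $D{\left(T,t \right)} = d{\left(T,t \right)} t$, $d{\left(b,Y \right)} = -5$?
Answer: $18$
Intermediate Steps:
$D{\left(T,t \right)} = - 5 t$
$18 + \frac{D{\left(-8,\left(-1\right) 0 \right)}}{-26} = 18 + \frac{\left(-5\right) \left(\left(-1\right) 0\right)}{-26} = 18 + \left(-5\right) 0 \left(- \frac{1}{26}\right) = 18 + 0 \left(- \frac{1}{26}\right) = 18 + 0 = 18$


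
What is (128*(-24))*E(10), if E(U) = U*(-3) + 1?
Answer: 89088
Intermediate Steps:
E(U) = 1 - 3*U (E(U) = -3*U + 1 = 1 - 3*U)
(128*(-24))*E(10) = (128*(-24))*(1 - 3*10) = -3072*(1 - 30) = -3072*(-29) = 89088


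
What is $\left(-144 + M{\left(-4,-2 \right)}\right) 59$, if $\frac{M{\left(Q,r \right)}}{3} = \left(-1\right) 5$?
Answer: $-9381$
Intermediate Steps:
$M{\left(Q,r \right)} = -15$ ($M{\left(Q,r \right)} = 3 \left(\left(-1\right) 5\right) = 3 \left(-5\right) = -15$)
$\left(-144 + M{\left(-4,-2 \right)}\right) 59 = \left(-144 - 15\right) 59 = \left(-159\right) 59 = -9381$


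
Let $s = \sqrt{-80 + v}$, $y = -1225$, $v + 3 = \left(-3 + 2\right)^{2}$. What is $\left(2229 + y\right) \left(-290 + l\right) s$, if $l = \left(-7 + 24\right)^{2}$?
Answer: $- 1004 i \sqrt{82} \approx - 9091.6 i$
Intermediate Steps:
$v = -2$ ($v = -3 + \left(-3 + 2\right)^{2} = -3 + \left(-1\right)^{2} = -3 + 1 = -2$)
$l = 289$ ($l = 17^{2} = 289$)
$s = i \sqrt{82}$ ($s = \sqrt{-80 - 2} = \sqrt{-82} = i \sqrt{82} \approx 9.0554 i$)
$\left(2229 + y\right) \left(-290 + l\right) s = \left(2229 - 1225\right) \left(-290 + 289\right) i \sqrt{82} = 1004 \left(-1\right) i \sqrt{82} = - 1004 i \sqrt{82}$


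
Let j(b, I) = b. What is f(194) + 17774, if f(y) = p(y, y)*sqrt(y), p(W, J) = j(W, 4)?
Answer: 17774 + 194*sqrt(194) ≈ 20476.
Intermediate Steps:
p(W, J) = W
f(y) = y**(3/2) (f(y) = y*sqrt(y) = y**(3/2))
f(194) + 17774 = 194**(3/2) + 17774 = 194*sqrt(194) + 17774 = 17774 + 194*sqrt(194)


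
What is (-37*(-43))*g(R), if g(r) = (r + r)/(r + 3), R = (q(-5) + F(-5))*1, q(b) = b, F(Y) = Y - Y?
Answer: 7955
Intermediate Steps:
F(Y) = 0
R = -5 (R = (-5 + 0)*1 = -5*1 = -5)
g(r) = 2*r/(3 + r) (g(r) = (2*r)/(3 + r) = 2*r/(3 + r))
(-37*(-43))*g(R) = (-37*(-43))*(2*(-5)/(3 - 5)) = 1591*(2*(-5)/(-2)) = 1591*(2*(-5)*(-½)) = 1591*5 = 7955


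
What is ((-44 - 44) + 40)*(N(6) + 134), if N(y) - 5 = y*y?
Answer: -8400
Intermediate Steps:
N(y) = 5 + y² (N(y) = 5 + y*y = 5 + y²)
((-44 - 44) + 40)*(N(6) + 134) = ((-44 - 44) + 40)*((5 + 6²) + 134) = (-88 + 40)*((5 + 36) + 134) = -48*(41 + 134) = -48*175 = -8400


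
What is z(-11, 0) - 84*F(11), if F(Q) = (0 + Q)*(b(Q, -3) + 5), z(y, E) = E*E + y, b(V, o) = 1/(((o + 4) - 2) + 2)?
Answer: -5555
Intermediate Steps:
b(V, o) = 1/(4 + o) (b(V, o) = 1/(((4 + o) - 2) + 2) = 1/((2 + o) + 2) = 1/(4 + o))
z(y, E) = y + E² (z(y, E) = E² + y = y + E²)
F(Q) = 6*Q (F(Q) = (0 + Q)*(1/(4 - 3) + 5) = Q*(1/1 + 5) = Q*(1 + 5) = Q*6 = 6*Q)
z(-11, 0) - 84*F(11) = (-11 + 0²) - 504*11 = (-11 + 0) - 84*66 = -11 - 5544 = -5555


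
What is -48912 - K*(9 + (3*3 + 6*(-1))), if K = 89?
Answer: -49980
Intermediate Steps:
-48912 - K*(9 + (3*3 + 6*(-1))) = -48912 - 89*(9 + (3*3 + 6*(-1))) = -48912 - 89*(9 + (9 - 6)) = -48912 - 89*(9 + 3) = -48912 - 89*12 = -48912 - 1*1068 = -48912 - 1068 = -49980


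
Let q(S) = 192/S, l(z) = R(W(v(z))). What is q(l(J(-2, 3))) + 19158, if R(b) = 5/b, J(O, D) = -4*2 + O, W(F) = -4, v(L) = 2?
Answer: 95022/5 ≈ 19004.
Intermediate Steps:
J(O, D) = -8 + O
l(z) = -5/4 (l(z) = 5/(-4) = 5*(-¼) = -5/4)
q(l(J(-2, 3))) + 19158 = 192/(-5/4) + 19158 = 192*(-⅘) + 19158 = -768/5 + 19158 = 95022/5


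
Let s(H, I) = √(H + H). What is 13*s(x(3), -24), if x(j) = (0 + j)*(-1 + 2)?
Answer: 13*√6 ≈ 31.843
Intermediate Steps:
x(j) = j (x(j) = j*1 = j)
s(H, I) = √2*√H (s(H, I) = √(2*H) = √2*√H)
13*s(x(3), -24) = 13*(√2*√3) = 13*√6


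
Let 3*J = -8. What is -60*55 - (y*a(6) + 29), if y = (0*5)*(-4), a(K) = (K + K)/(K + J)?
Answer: -3329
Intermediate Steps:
J = -8/3 (J = (⅓)*(-8) = -8/3 ≈ -2.6667)
a(K) = 2*K/(-8/3 + K) (a(K) = (K + K)/(K - 8/3) = (2*K)/(-8/3 + K) = 2*K/(-8/3 + K))
y = 0 (y = 0*(-4) = 0)
-60*55 - (y*a(6) + 29) = -60*55 - (0*(6*6/(-8 + 3*6)) + 29) = -3300 - (0*(6*6/(-8 + 18)) + 29) = -3300 - (0*(6*6/10) + 29) = -3300 - (0*(6*6*(⅒)) + 29) = -3300 - (0*(18/5) + 29) = -3300 - (0 + 29) = -3300 - 1*29 = -3300 - 29 = -3329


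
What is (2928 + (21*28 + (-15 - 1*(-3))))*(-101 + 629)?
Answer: 1850112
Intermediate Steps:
(2928 + (21*28 + (-15 - 1*(-3))))*(-101 + 629) = (2928 + (588 + (-15 + 3)))*528 = (2928 + (588 - 12))*528 = (2928 + 576)*528 = 3504*528 = 1850112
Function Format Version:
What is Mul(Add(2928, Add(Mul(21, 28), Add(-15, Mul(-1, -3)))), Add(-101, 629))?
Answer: 1850112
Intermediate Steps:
Mul(Add(2928, Add(Mul(21, 28), Add(-15, Mul(-1, -3)))), Add(-101, 629)) = Mul(Add(2928, Add(588, Add(-15, 3))), 528) = Mul(Add(2928, Add(588, -12)), 528) = Mul(Add(2928, 576), 528) = Mul(3504, 528) = 1850112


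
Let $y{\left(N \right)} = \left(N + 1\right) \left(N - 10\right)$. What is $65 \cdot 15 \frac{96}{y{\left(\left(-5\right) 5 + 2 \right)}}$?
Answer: $\frac{15600}{121} \approx 128.93$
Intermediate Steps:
$y{\left(N \right)} = \left(1 + N\right) \left(-10 + N\right)$
$65 \cdot 15 \frac{96}{y{\left(\left(-5\right) 5 + 2 \right)}} = 65 \cdot 15 \frac{96}{-10 + \left(\left(-5\right) 5 + 2\right)^{2} - 9 \left(\left(-5\right) 5 + 2\right)} = 975 \frac{96}{-10 + \left(-25 + 2\right)^{2} - 9 \left(-25 + 2\right)} = 975 \frac{96}{-10 + \left(-23\right)^{2} - -207} = 975 \frac{96}{-10 + 529 + 207} = 975 \cdot \frac{96}{726} = 975 \cdot 96 \cdot \frac{1}{726} = 975 \cdot \frac{16}{121} = \frac{15600}{121}$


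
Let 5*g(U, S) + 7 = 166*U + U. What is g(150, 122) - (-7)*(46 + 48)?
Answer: 28333/5 ≈ 5666.6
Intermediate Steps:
g(U, S) = -7/5 + 167*U/5 (g(U, S) = -7/5 + (166*U + U)/5 = -7/5 + (167*U)/5 = -7/5 + 167*U/5)
g(150, 122) - (-7)*(46 + 48) = (-7/5 + (167/5)*150) - (-7)*(46 + 48) = (-7/5 + 5010) - (-7)*94 = 25043/5 - 1*(-658) = 25043/5 + 658 = 28333/5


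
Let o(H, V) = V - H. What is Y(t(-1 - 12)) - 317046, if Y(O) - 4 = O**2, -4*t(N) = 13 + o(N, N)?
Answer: -5072503/16 ≈ -3.1703e+5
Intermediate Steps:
t(N) = -13/4 (t(N) = -(13 + (N - N))/4 = -(13 + 0)/4 = -1/4*13 = -13/4)
Y(O) = 4 + O**2
Y(t(-1 - 12)) - 317046 = (4 + (-13/4)**2) - 317046 = (4 + 169/16) - 317046 = 233/16 - 317046 = -5072503/16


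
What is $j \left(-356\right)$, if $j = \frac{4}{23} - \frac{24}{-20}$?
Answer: $- \frac{56248}{115} \approx -489.11$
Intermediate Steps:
$j = \frac{158}{115}$ ($j = 4 \cdot \frac{1}{23} - - \frac{6}{5} = \frac{4}{23} + \frac{6}{5} = \frac{158}{115} \approx 1.3739$)
$j \left(-356\right) = \frac{158}{115} \left(-356\right) = - \frac{56248}{115}$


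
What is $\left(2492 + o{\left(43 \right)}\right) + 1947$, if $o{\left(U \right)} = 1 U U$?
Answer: $6288$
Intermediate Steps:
$o{\left(U \right)} = U^{2}$ ($o{\left(U \right)} = U U = U^{2}$)
$\left(2492 + o{\left(43 \right)}\right) + 1947 = \left(2492 + 43^{2}\right) + 1947 = \left(2492 + 1849\right) + 1947 = 4341 + 1947 = 6288$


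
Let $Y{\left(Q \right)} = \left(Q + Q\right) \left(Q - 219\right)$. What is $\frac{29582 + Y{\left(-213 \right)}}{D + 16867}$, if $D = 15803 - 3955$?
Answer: $\frac{213614}{28715} \approx 7.4391$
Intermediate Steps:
$D = 11848$ ($D = 15803 - 3955 = 11848$)
$Y{\left(Q \right)} = 2 Q \left(-219 + Q\right)$
$\frac{29582 + Y{\left(-213 \right)}}{D + 16867} = \frac{29582 + 2 \left(-213\right) \left(-219 - 213\right)}{11848 + 16867} = \frac{29582 + 2 \left(-213\right) \left(-432\right)}{28715} = \left(29582 + 184032\right) \frac{1}{28715} = 213614 \cdot \frac{1}{28715} = \frac{213614}{28715}$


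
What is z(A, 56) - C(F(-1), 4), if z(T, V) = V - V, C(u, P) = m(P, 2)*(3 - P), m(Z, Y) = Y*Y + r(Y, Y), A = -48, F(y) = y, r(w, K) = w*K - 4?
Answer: 4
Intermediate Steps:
r(w, K) = -4 + K*w (r(w, K) = K*w - 4 = -4 + K*w)
m(Z, Y) = -4 + 2*Y**2 (m(Z, Y) = Y*Y + (-4 + Y*Y) = Y**2 + (-4 + Y**2) = -4 + 2*Y**2)
C(u, P) = 12 - 4*P (C(u, P) = (-4 + 2*2**2)*(3 - P) = (-4 + 2*4)*(3 - P) = (-4 + 8)*(3 - P) = 4*(3 - P) = 12 - 4*P)
z(T, V) = 0
z(A, 56) - C(F(-1), 4) = 0 - (12 - 4*4) = 0 - (12 - 16) = 0 - 1*(-4) = 0 + 4 = 4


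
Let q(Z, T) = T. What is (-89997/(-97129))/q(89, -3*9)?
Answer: -29999/874161 ≈ -0.034317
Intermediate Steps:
(-89997/(-97129))/q(89, -3*9) = (-89997/(-97129))/((-3*9)) = -89997*(-1/97129)/(-27) = (89997/97129)*(-1/27) = -29999/874161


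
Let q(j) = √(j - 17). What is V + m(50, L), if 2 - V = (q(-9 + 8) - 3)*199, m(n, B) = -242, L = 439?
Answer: 357 - 597*I*√2 ≈ 357.0 - 844.29*I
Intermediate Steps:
q(j) = √(-17 + j)
V = 599 - 597*I*√2 (V = 2 - (√(-17 + (-9 + 8)) - 3)*199 = 2 - (√(-17 - 1) - 3)*199 = 2 - (√(-18) - 3)*199 = 2 - (3*I*√2 - 3)*199 = 2 - (-3 + 3*I*√2)*199 = 2 - (-597 + 597*I*√2) = 2 + (597 - 597*I*√2) = 599 - 597*I*√2 ≈ 599.0 - 844.29*I)
V + m(50, L) = (599 - 597*I*√2) - 242 = 357 - 597*I*√2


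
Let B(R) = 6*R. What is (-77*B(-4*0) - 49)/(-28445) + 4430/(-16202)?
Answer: -62608726/230432945 ≈ -0.27170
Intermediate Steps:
(-77*B(-4*0) - 49)/(-28445) + 4430/(-16202) = (-462*(-4*0) - 49)/(-28445) + 4430/(-16202) = (-462*0 - 49)*(-1/28445) + 4430*(-1/16202) = (-77*0 - 49)*(-1/28445) - 2215/8101 = (0 - 49)*(-1/28445) - 2215/8101 = -49*(-1/28445) - 2215/8101 = 49/28445 - 2215/8101 = -62608726/230432945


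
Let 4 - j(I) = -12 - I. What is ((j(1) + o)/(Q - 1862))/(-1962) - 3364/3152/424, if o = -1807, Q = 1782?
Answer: -4562899/327763872 ≈ -0.013921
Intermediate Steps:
j(I) = 16 + I (j(I) = 4 - (-12 - I) = 4 + (12 + I) = 16 + I)
((j(1) + o)/(Q - 1862))/(-1962) - 3364/3152/424 = (((16 + 1) - 1807)/(1782 - 1862))/(-1962) - 3364/3152/424 = ((17 - 1807)/(-80))*(-1/1962) - 3364*1/3152*(1/424) = -1790*(-1/80)*(-1/1962) - 841/788*1/424 = (179/8)*(-1/1962) - 841/334112 = -179/15696 - 841/334112 = -4562899/327763872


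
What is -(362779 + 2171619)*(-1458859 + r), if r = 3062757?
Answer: -4064915883404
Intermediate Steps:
-(362779 + 2171619)*(-1458859 + r) = -(362779 + 2171619)*(-1458859 + 3062757) = -2534398*1603898 = -1*4064915883404 = -4064915883404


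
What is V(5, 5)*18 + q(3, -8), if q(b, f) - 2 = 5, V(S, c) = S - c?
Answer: 7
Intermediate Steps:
q(b, f) = 7 (q(b, f) = 2 + 5 = 7)
V(5, 5)*18 + q(3, -8) = (5 - 1*5)*18 + 7 = (5 - 5)*18 + 7 = 0*18 + 7 = 0 + 7 = 7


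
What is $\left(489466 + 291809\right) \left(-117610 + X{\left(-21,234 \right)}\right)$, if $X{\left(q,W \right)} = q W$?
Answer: $-95724938100$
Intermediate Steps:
$X{\left(q,W \right)} = W q$
$\left(489466 + 291809\right) \left(-117610 + X{\left(-21,234 \right)}\right) = \left(489466 + 291809\right) \left(-117610 + 234 \left(-21\right)\right) = 781275 \left(-117610 - 4914\right) = 781275 \left(-122524\right) = -95724938100$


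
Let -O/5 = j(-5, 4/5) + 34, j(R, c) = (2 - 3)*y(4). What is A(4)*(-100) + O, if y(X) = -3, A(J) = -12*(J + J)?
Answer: 9415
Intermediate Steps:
A(J) = -24*J
j(R, c) = 3 (j(R, c) = (2 - 3)*(-3) = -1*(-3) = 3)
O = -185 (O = -5*(3 + 34) = -5*37 = -185)
A(4)*(-100) + O = -24*4*(-100) - 185 = -96*(-100) - 185 = 9600 - 185 = 9415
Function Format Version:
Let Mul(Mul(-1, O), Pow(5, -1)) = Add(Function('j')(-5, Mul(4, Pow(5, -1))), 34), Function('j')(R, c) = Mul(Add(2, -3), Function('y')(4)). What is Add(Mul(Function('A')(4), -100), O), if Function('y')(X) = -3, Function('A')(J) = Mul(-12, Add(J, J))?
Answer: 9415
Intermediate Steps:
Function('A')(J) = Mul(-24, J) (Function('A')(J) = Mul(-12, Mul(2, J)) = Mul(-24, J))
Function('j')(R, c) = 3 (Function('j')(R, c) = Mul(Add(2, -3), -3) = Mul(-1, -3) = 3)
O = -185 (O = Mul(-5, Add(3, 34)) = Mul(-5, 37) = -185)
Add(Mul(Function('A')(4), -100), O) = Add(Mul(Mul(-24, 4), -100), -185) = Add(Mul(-96, -100), -185) = Add(9600, -185) = 9415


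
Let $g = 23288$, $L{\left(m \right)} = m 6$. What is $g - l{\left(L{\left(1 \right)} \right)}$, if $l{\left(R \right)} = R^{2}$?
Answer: $23252$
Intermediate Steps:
$L{\left(m \right)} = 6 m$
$g - l{\left(L{\left(1 \right)} \right)} = 23288 - \left(6 \cdot 1\right)^{2} = 23288 - 6^{2} = 23288 - 36 = 23252$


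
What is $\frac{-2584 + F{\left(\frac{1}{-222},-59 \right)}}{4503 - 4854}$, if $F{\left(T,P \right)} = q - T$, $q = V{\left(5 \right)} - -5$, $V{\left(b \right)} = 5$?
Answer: $\frac{571427}{77922} \approx 7.3333$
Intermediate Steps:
$q = 10$ ($q = 5 - -5 = 5 + 5 = 10$)
$F{\left(T,P \right)} = 10 - T$
$\frac{-2584 + F{\left(\frac{1}{-222},-59 \right)}}{4503 - 4854} = \frac{-2584 + \left(10 - \frac{1}{-222}\right)}{4503 - 4854} = \frac{-2584 + \left(10 - - \frac{1}{222}\right)}{-351} = \left(-2584 + \left(10 + \frac{1}{222}\right)\right) \left(- \frac{1}{351}\right) = \left(-2584 + \frac{2221}{222}\right) \left(- \frac{1}{351}\right) = \left(- \frac{571427}{222}\right) \left(- \frac{1}{351}\right) = \frac{571427}{77922}$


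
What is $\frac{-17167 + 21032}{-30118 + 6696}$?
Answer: $- \frac{3865}{23422} \approx -0.16502$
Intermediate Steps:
$\frac{-17167 + 21032}{-30118 + 6696} = \frac{3865}{-23422} = 3865 \left(- \frac{1}{23422}\right) = - \frac{3865}{23422}$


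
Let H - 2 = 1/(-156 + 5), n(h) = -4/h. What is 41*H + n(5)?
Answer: 61101/755 ≈ 80.928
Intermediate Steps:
H = 301/151 (H = 2 + 1/(-156 + 5) = 2 + 1/(-151) = 2 - 1/151 = 301/151 ≈ 1.9934)
41*H + n(5) = 41*(301/151) - 4/5 = 12341/151 - 4*1/5 = 12341/151 - 4/5 = 61101/755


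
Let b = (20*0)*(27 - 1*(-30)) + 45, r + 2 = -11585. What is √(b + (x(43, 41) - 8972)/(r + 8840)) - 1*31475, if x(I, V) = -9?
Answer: -31475 + 2*√91060303/2747 ≈ -31468.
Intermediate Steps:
r = -11587 (r = -2 - 11585 = -11587)
b = 45 (b = 0*(27 + 30) + 45 = 0*57 + 45 = 0 + 45 = 45)
√(b + (x(43, 41) - 8972)/(r + 8840)) - 1*31475 = √(45 + (-9 - 8972)/(-11587 + 8840)) - 1*31475 = √(45 - 8981/(-2747)) - 31475 = √(45 - 8981*(-1/2747)) - 31475 = √(45 + 8981/2747) - 31475 = √(132596/2747) - 31475 = 2*√91060303/2747 - 31475 = -31475 + 2*√91060303/2747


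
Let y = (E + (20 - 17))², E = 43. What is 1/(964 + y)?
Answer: 1/3080 ≈ 0.00032468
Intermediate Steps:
y = 2116 (y = (43 + (20 - 17))² = (43 + 3)² = 46² = 2116)
1/(964 + y) = 1/(964 + 2116) = 1/3080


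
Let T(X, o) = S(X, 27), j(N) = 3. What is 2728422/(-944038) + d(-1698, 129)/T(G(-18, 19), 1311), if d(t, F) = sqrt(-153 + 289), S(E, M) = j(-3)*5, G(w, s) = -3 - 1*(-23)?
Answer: -1364211/472019 + 2*sqrt(34)/15 ≈ -2.1127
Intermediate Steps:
G(w, s) = 20 (G(w, s) = -3 + 23 = 20)
S(E, M) = 15 (S(E, M) = 3*5 = 15)
T(X, o) = 15
d(t, F) = 2*sqrt(34) (d(t, F) = sqrt(136) = 2*sqrt(34))
2728422/(-944038) + d(-1698, 129)/T(G(-18, 19), 1311) = 2728422/(-944038) + (2*sqrt(34))/15 = 2728422*(-1/944038) + (2*sqrt(34))*(1/15) = -1364211/472019 + 2*sqrt(34)/15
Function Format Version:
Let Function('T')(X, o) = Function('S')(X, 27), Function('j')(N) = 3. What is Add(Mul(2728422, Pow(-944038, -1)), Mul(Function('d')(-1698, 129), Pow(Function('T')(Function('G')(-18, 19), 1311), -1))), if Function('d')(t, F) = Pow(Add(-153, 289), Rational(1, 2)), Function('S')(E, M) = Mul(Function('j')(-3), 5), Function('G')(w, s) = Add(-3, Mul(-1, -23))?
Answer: Add(Rational(-1364211, 472019), Mul(Rational(2, 15), Pow(34, Rational(1, 2)))) ≈ -2.1127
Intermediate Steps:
Function('G')(w, s) = 20 (Function('G')(w, s) = Add(-3, 23) = 20)
Function('S')(E, M) = 15 (Function('S')(E, M) = Mul(3, 5) = 15)
Function('T')(X, o) = 15
Function('d')(t, F) = Mul(2, Pow(34, Rational(1, 2))) (Function('d')(t, F) = Pow(136, Rational(1, 2)) = Mul(2, Pow(34, Rational(1, 2))))
Add(Mul(2728422, Pow(-944038, -1)), Mul(Function('d')(-1698, 129), Pow(Function('T')(Function('G')(-18, 19), 1311), -1))) = Add(Mul(2728422, Pow(-944038, -1)), Mul(Mul(2, Pow(34, Rational(1, 2))), Pow(15, -1))) = Add(Mul(2728422, Rational(-1, 944038)), Mul(Mul(2, Pow(34, Rational(1, 2))), Rational(1, 15))) = Add(Rational(-1364211, 472019), Mul(Rational(2, 15), Pow(34, Rational(1, 2))))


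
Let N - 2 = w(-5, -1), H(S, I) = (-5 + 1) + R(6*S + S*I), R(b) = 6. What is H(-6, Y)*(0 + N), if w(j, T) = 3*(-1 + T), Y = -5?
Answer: -8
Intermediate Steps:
H(S, I) = 2 (H(S, I) = (-5 + 1) + 6 = -4 + 6 = 2)
w(j, T) = -3 + 3*T
N = -4 (N = 2 + (-3 + 3*(-1)) = 2 + (-3 - 3) = 2 - 6 = -4)
H(-6, Y)*(0 + N) = 2*(0 - 4) = 2*(-4) = -8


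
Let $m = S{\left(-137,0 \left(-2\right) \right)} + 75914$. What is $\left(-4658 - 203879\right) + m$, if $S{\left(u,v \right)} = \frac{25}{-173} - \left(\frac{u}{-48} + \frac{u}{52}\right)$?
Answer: $- \frac{14316957397}{107952} \approx -1.3262 \cdot 10^{5}$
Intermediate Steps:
$S{\left(u,v \right)} = - \frac{25}{173} + \frac{u}{624}$ ($S{\left(u,v \right)} = 25 \left(- \frac{1}{173}\right) - \left(u \left(- \frac{1}{48}\right) + u \frac{1}{52}\right) = - \frac{25}{173} - \left(- \frac{u}{48} + \frac{u}{52}\right) = - \frac{25}{173} - - \frac{u}{624} = - \frac{25}{173} + \frac{u}{624}$)
$m = \frac{8195028827}{107952}$ ($m = \left(- \frac{25}{173} + \frac{1}{624} \left(-137\right)\right) + 75914 = \left(- \frac{25}{173} - \frac{137}{624}\right) + 75914 = - \frac{39301}{107952} + 75914 = \frac{8195028827}{107952} \approx 75914.0$)
$\left(-4658 - 203879\right) + m = \left(-4658 - 203879\right) + \frac{8195028827}{107952} = -208537 + \frac{8195028827}{107952} = - \frac{14316957397}{107952}$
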